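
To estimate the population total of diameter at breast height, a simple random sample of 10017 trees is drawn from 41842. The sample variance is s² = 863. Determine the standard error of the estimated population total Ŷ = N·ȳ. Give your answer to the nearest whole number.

10711

Var(Ŷ) = N²·Var(ȳ) = N²·(1 − n/N)·s²/n.
f = 10017/41842 = 0.23940060; Var(ȳ) = 0.76059940·863/10017 = 0.06552833.
Var(Ŷ) = 41842² · 0.06552833 = 1.1472392 × 10^8.
SE(Ŷ) = √(1.1472392 × 10^8) = 10711.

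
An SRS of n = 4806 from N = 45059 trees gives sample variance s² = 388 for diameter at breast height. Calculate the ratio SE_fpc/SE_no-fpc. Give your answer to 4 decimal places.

f = n/N = 4806/45059 = 0.10666016.
SE_no-fpc = √(s²/n) = 0.28413451; SE_fpc = √((1−f)s²/n) = 0.26855444.
Ratio = √(1−f) = 0.94516657.

0.9452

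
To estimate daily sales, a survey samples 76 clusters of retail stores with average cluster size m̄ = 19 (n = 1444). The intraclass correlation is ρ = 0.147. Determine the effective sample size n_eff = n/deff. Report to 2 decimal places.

deff = 1 + (19 − 1)·0.147 = 1 + 2.646 = 3.646.
n_eff = 1444 / 3.646 = 396.05.

396.05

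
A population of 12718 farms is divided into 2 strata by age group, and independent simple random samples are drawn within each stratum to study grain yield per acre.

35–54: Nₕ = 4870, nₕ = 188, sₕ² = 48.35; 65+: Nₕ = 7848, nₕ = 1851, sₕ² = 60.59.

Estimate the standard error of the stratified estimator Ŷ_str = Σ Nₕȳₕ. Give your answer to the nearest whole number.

2721

Var(Ŷ_str) = Σₕ Nₕ²(1 − fₕ)sₕ²/nₕ.
35–54: 4870²·(1 − 188/4870)·48.35/188 = 5.864068 × 10^6.
65+: 7848²·(1 − 1851/7848)·60.59/1851 = 1.5405918 × 10^6.
Sum = 7.4046598 × 10^6.
SE = √(7.4046598 × 10^6) = 2721.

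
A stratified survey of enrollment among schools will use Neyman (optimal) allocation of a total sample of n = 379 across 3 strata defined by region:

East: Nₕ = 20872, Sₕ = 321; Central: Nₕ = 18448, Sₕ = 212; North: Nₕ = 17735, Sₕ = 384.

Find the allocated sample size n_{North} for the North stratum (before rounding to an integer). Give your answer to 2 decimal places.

Neyman allocation: nₕ = n·NₕSₕ / Σⱼ NⱼSⱼ.
Σ NⱼSⱼ = 20872·321 + 18448·212 + 17735·384 = 1.7421128 × 10^7.
n_{North} = 379·17735·384 / (1.7421128 × 10^7) = 148.16.

148.16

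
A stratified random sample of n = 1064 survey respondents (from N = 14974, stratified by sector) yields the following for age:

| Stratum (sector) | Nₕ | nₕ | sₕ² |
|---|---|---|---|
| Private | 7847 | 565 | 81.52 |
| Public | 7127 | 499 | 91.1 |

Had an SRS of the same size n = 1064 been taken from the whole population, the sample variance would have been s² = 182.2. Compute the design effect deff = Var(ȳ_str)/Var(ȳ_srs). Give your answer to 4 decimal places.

0.4729

Var(ȳ_str) = Σ Wₕ²(1−fₕ)sₕ²/nₕ with Wₕ = Nₕ/14974:
  Private: (7847/14974)²·(1−565/7847)·81.52/565 = 0.036770065
  Public: (7127/14974)²·(1−499/7127)·91.1/499 = 0.038461962
  → Var(ȳ_str) = 0.075232027.
Var(ȳ_srs) = (1 − 1064/14974)·182.2/1064 = 0.15907284.
deff = 0.075232027 / 0.15907284 = 0.4729.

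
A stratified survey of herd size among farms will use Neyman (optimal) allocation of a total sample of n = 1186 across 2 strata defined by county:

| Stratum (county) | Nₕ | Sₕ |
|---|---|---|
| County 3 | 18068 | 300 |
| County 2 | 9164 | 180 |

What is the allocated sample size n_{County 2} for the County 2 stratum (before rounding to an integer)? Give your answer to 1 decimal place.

276.7

Neyman allocation: nₕ = n·NₕSₕ / Σⱼ NⱼSⱼ.
Σ NⱼSⱼ = 18068·300 + 9164·180 = 7.06992 × 10^6.
n_{County 2} = 1186·9164·180 / (7.06992 × 10^6) = 276.7.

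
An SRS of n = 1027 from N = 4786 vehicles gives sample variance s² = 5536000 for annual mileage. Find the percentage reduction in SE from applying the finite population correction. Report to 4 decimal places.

11.3763

f = n/N = 1027/4786 = 0.21458420.
SE_no-fpc = √(s²/n) = 73.419736; SE_fpc = √((1−f)s²/n) = 65.067277.
Ratio = √(1−f) = 0.88623687. Reduction = 100·(1 − 0.88623687) = 11.3763%.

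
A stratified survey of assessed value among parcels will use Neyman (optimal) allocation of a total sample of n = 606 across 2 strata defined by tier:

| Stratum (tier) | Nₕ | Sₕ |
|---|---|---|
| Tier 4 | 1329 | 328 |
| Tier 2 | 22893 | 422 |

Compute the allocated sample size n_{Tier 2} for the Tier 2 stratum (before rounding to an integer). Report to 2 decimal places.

579.84

Neyman allocation: nₕ = n·NₕSₕ / Σⱼ NⱼSⱼ.
Σ NⱼSⱼ = 1329·328 + 22893·422 = 1.0096758 × 10^7.
n_{Tier 2} = 606·22893·422 / (1.0096758 × 10^7) = 579.84.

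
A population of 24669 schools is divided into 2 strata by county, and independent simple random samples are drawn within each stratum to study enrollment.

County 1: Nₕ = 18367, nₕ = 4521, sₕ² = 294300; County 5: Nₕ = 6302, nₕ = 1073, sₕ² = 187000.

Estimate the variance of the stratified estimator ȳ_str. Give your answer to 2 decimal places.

36.64

Var(ȳ_str) = Σₕ Wₕ²(1 − fₕ)sₕ²/nₕ with Wₕ = Nₕ/N, N = 24669.
County 1: Wₕ = 0.74453768; term = 0.74453768²·(1 − 0.24614798)·294300/4521 = 27.202901.
County 5: Wₕ = 0.25546232; term = 0.25546232²·(1 − 0.17026341)·187000/1073 = 9.4370409.
Sum = 36.639942.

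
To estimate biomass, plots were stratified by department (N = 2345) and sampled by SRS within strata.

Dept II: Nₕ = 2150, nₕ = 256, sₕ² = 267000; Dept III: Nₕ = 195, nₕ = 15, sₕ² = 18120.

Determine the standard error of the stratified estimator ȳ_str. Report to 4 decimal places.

Var(ȳ_str) = Σₕ Wₕ²(1 − fₕ)sₕ²/nₕ with Wₕ = Nₕ/N, N = 2345.
Dept II: Wₕ = 0.91684435; term = 0.91684435²·(1 − 0.11906977)·267000/256 = 772.33201.
Dept III: Wₕ = 0.08315565; term = 0.08315565²·(1 − 0.07692308)·18120/15 = 7.7106032.
Sum = 780.04261.
SE = √(780.04261) = 27.9292.

27.9292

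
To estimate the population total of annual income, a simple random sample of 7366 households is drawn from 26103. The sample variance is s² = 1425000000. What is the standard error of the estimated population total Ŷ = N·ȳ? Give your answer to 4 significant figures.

Var(Ŷ) = N²·Var(ȳ) = N²·(1 − n/N)·s²/n.
f = 7366/26103 = 0.28218979; Var(ȳ) = 0.71781021·1425000000/7366 = 138865.
Var(Ŷ) = 26103² · 138865 = 9.4617974 × 10^13.
SE(Ŷ) = √(9.4617974 × 10^13) = 9.727 × 10^6.

9.727 × 10^6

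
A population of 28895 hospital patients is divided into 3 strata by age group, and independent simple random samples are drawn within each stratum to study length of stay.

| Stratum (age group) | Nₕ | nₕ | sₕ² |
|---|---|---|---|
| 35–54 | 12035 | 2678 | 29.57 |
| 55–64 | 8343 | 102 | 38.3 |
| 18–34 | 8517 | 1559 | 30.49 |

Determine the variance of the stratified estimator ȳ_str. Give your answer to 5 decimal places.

Var(ȳ_str) = Σₕ Wₕ²(1 − fₕ)sₕ²/nₕ with Wₕ = Nₕ/N, N = 28895.
35–54: Wₕ = 0.41650805; term = 0.41650805²·(1 − 0.22251766)·29.57/2678 = 0.0014892859.
55–64: Wₕ = 0.28873508; term = 0.28873508²·(1 − 0.01222582)·38.3/102 = 0.03092113.
18–34: Wₕ = 0.29475688; term = 0.29475688²·(1 − 0.18304567)·30.49/1559 = 0.0013881519.
Sum = 0.033798568.

0.03380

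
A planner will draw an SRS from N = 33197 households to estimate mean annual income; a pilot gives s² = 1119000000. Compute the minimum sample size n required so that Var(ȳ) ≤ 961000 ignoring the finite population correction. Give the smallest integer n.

Without fpc, n₀ = s²/D = 1119000000/961000 = 1164.4121.
Rounding up, n = 1165.

1165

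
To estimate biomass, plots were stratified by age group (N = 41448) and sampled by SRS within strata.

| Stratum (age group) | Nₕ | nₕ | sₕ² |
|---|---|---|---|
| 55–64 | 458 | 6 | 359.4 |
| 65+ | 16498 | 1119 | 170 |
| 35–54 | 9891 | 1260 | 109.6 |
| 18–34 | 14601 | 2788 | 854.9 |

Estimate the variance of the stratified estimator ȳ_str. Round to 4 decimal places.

Var(ȳ_str) = Σₕ Wₕ²(1 − fₕ)sₕ²/nₕ with Wₕ = Nₕ/N, N = 41448.
55–64: Wₕ = 0.01104999; term = 0.01104999²·(1 − 0.01310044)·359.4/6 = 0.0072181113.
65+: Wₕ = 0.39804092; term = 0.39804092²·(1 − 0.06782640)·170/1119 = 0.022437325.
35–54: Wₕ = 0.23863636; term = 0.23863636²·(1 − 0.12738854)·109.6/1260 = 0.0043224917.
18–34: Wₕ = 0.35227273; term = 0.35227273²·(1 − 0.19094583)·854.9/2788 = 0.030786349.
Sum = 0.064764277.

0.0648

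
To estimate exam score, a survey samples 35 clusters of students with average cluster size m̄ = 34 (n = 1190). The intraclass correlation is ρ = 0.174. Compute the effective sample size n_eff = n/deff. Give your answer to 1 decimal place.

176.5

deff = 1 + (34 − 1)·0.174 = 1 + 5.742 = 6.742.
n_eff = 1190 / 6.742 = 176.5.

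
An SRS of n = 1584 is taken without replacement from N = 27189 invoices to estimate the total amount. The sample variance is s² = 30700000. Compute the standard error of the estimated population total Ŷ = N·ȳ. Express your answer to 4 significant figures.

Var(Ŷ) = N²·Var(ȳ) = N²·(1 − n/N)·s²/n.
f = 1584/27189 = 0.05825885; Var(ȳ) = 0.94174115·30700000/1584 = 18252.18.
Var(Ŷ) = 27189² · 18252.18 = 1.3492773 × 10^13.
SE(Ŷ) = √(1.3492773 × 10^13) = 3.673 × 10^6.

3.673 × 10^6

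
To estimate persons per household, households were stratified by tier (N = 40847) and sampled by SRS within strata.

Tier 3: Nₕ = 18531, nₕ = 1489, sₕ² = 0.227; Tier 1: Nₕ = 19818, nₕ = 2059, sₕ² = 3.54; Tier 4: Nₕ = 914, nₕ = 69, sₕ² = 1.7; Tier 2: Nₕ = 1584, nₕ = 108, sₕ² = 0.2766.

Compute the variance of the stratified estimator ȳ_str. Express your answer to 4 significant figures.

Var(ȳ_str) = Σₕ Wₕ²(1 − fₕ)sₕ²/nₕ with Wₕ = Nₕ/N, N = 40847.
Tier 3: Wₕ = 0.45366857; term = 0.45366857²·(1 − 0.08035184)·0.227/1489 = 2.8855609 × 10^-5.
Tier 1: Wₕ = 0.48517639; term = 0.48517639²·(1 − 0.10389545)·3.54/2059 = 3.6266439 × 10^-4.
Tier 4: Wₕ = 0.02237618; term = 0.02237618²·(1 − 0.07549234)·1.7/69 = 1.1404662 × 10^-5.
Tier 2: Wₕ = 0.03877886; term = 0.03877886²·(1 − 0.06818182)·0.2766/108 = 3.588803 × 10^-6.
Sum = 4.0651346 × 10^-4.

4.065 × 10^-4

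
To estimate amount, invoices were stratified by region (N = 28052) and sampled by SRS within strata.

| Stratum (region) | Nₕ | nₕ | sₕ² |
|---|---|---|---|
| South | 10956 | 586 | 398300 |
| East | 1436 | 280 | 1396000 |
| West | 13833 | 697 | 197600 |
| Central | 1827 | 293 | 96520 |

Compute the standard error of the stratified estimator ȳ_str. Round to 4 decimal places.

13.2397

Var(ȳ_str) = Σₕ Wₕ²(1 − fₕ)sₕ²/nₕ with Wₕ = Nₕ/N, N = 28052.
South: Wₕ = 0.39056039; term = 0.39056039²·(1 − 0.05348667)·398300/586 = 98.133166.
East: Wₕ = 0.05119065; term = 0.05119065²·(1 − 0.19498607)·1396000/280 = 10.517487.
West: Wₕ = 0.49311992; term = 0.49311992²·(1 − 0.05038676)·197600/697 = 65.464525.
Central: Wₕ = 0.06512905; term = 0.06512905²·(1 − 0.16037219)·96520/293 = 1.1732375.
Sum = 175.28842.
SE = √(175.28842) = 13.2397.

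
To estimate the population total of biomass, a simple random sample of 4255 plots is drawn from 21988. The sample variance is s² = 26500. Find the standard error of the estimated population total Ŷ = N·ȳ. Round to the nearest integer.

49278

Var(Ŷ) = N²·Var(ȳ) = N²·(1 − n/N)·s²/n.
f = 4255/21988 = 0.19351464; Var(ȳ) = 0.80648536·26500/4255 = 5.0227643.
Var(Ŷ) = 21988² · 5.0227643 = 2.4283666 × 10^9.
SE(Ŷ) = √(2.4283666 × 10^9) = 49278.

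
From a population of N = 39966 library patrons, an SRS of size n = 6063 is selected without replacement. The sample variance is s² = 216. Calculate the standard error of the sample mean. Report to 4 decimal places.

Under SRS without replacement, Var(ȳ) = (1 − f)·s²/n with f = n/N = 6063/39966 = 0.15170395.
Var(ȳ) = (1 − 0.15170395)·216/6063 = 0.84829605·0.035625928 = 0.030221334.
SE(ȳ) = √(0.030221334) = 0.1738.

0.1738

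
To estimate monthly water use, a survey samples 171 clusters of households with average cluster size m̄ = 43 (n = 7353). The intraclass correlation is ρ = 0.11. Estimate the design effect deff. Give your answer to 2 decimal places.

deff = 1 + (43 − 1)·0.11 = 1 + 4.62 = 5.62.

5.62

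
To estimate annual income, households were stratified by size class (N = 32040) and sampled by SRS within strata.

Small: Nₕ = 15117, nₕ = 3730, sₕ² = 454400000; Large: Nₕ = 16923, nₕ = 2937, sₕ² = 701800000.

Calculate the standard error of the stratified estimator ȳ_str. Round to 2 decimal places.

274.81

Var(ȳ_str) = Σₕ Wₕ²(1 − fₕ)sₕ²/nₕ with Wₕ = Nₕ/N, N = 32040.
Small: Wₕ = 0.47181648; term = 0.47181648²·(1 − 0.24674208)·454400000/3730 = 20427.697.
Large: Wₕ = 0.52818352; term = 0.52818352²·(1 − 0.17355079)·701800000/2937 = 55092.855.
Sum = 75520.552.
SE = √(75520.552) = 274.81.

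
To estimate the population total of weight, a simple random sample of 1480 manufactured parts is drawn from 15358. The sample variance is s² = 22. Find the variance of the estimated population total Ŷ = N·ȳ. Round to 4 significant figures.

3.168 × 10^6

Var(Ŷ) = N²·Var(ȳ) = N²·(1 − n/N)·s²/n.
f = 1480/15358 = 0.09636671; Var(ȳ) = 0.90363329·22/1480 = 0.013432387.
Var(Ŷ) = 15358² · 0.013432387 = 3.1682725 × 10^6.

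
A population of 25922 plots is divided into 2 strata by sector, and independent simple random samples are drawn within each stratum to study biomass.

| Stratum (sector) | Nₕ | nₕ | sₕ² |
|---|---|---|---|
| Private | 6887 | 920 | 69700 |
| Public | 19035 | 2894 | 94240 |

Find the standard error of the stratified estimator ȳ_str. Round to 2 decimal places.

4.42

Var(ȳ_str) = Σₕ Wₕ²(1 − fₕ)sₕ²/nₕ with Wₕ = Nₕ/N, N = 25922.
Private: Wₕ = 0.26568166; term = 0.26568166²·(1 − 0.13358502)·69700/920 = 4.6333388.
Public: Wₕ = 0.73431834; term = 0.73431834²·(1 − 0.15203572)·94240/2894 = 14.889601.
Sum = 19.52294.
SE = √(19.52294) = 4.42.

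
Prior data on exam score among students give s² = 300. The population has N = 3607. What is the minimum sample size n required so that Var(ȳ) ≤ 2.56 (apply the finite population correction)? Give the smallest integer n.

114

Without fpc, n₀ = s²/D = 300/2.56 = 117.1875.
With fpc, (1 − n/N)·s²/n ≤ D requires n ≥ n₀/(1 + n₀/N) = 117.1875/(1 + 117.1875/3607) = 113.5000.
Rounding up, n = 114.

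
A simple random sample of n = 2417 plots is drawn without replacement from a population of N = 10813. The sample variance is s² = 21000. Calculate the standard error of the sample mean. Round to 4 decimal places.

Under SRS without replacement, Var(ȳ) = (1 − f)·s²/n with f = n/N = 2417/10813 = 0.22352724.
Var(ȳ) = (1 − 0.22352724)·21000/2417 = 0.77647276·8.6884568 = 6.74635.
SE(ȳ) = √(6.74635) = 2.5974.

2.5974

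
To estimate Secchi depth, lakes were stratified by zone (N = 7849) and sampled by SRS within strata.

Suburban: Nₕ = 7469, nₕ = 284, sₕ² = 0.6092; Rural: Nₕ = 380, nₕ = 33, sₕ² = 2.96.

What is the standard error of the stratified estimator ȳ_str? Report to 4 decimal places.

0.0454

Var(ȳ_str) = Σₕ Wₕ²(1 − fₕ)sₕ²/nₕ with Wₕ = Nₕ/N, N = 7849.
Suburban: Wₕ = 0.95158619; term = 0.95158619²·(1 − 0.03802383)·0.6092/284 = 0.0018685388.
Rural: Wₕ = 0.04841381; term = 0.04841381²·(1 − 0.08684211)·2.96/33 = 1.9198274 × 10^-4.
Sum = 0.0020605215.
SE = √(0.0020605215) = 0.0454.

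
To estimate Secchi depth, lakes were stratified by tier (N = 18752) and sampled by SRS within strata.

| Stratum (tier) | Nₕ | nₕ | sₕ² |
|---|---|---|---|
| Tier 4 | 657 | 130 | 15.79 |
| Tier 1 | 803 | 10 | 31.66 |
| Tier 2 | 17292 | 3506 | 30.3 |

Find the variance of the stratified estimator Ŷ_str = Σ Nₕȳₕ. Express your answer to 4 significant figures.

Var(Ŷ_str) = Σₕ Nₕ²(1 − fₕ)sₕ²/nₕ.
Tier 4: 657²·(1 − 130/657)·15.79/130 = 42054.722.
Tier 1: 803²·(1 − 10/803)·31.66/10 = 2.0160423 × 10^6.
Tier 2: 17292²·(1 − 3506/17292)·30.3/3506 = 2.0602229 × 10^6.
Sum = 4.1183199 × 10^6.

4.118 × 10^6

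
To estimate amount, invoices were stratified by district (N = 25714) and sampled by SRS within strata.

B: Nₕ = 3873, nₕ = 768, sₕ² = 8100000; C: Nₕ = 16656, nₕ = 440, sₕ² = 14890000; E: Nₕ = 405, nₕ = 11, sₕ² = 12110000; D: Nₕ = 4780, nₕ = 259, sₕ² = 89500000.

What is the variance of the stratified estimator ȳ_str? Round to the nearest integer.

Var(ȳ_str) = Σₕ Wₕ²(1 − fₕ)sₕ²/nₕ with Wₕ = Nₕ/N, N = 25714.
B: Wₕ = 0.15061834; term = 0.15061834²·(1 − 0.19829589)·8100000/768 = 191.81988.
C: Wₕ = 0.64774053; term = 0.64774053²·(1 − 0.02641691)·14890000/440 = 13823.474.
E: Wₕ = 0.01575018; term = 0.01575018²·(1 − 0.02716049)·12110000/11 = 265.68279.
D: Wₕ = 0.18589095; term = 0.18589095²·(1 − 0.05418410)·89500000/259 = 11293.964.
Sum = 25574.941.

25575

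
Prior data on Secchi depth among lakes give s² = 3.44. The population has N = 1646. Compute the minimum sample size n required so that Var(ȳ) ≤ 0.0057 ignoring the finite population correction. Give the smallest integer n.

Without fpc, n₀ = s²/D = 3.44/0.0057 = 603.5088.
Rounding up, n = 604.

604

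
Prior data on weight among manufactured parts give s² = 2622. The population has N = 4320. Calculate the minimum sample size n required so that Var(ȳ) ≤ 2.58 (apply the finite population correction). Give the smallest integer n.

823

Without fpc, n₀ = s²/D = 2622/2.58 = 1016.2791.
With fpc, (1 − n/N)·s²/n ≤ D requires n ≥ n₀/(1 + n₀/N) = 1016.2791/(1 + 1016.2791/4320) = 822.7317.
Rounding up, n = 823.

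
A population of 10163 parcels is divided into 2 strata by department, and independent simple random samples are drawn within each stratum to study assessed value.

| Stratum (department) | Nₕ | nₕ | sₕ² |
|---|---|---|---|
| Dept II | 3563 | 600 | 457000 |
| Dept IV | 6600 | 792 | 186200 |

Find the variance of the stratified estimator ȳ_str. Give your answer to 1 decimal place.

Var(ȳ_str) = Σₕ Wₕ²(1 − fₕ)sₕ²/nₕ with Wₕ = Nₕ/N, N = 10163.
Dept II: Wₕ = 0.35058546; term = 0.35058546²·(1 − 0.16839742)·457000/600 = 77.851785.
Dept IV: Wₕ = 0.64941454; term = 0.64941454²·(1 − 0.12000000)·186200/792 = 87.253165.
Sum = 165.10495.

165.1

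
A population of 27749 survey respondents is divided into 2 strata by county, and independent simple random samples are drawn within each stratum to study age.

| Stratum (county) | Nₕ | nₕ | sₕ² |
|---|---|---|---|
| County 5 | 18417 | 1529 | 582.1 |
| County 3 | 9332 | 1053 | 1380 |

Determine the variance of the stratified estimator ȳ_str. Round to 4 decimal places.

0.2853

Var(ȳ_str) = Σₕ Wₕ²(1 − fₕ)sₕ²/nₕ with Wₕ = Nₕ/N, N = 27749.
County 5: Wₕ = 0.66369959; term = 0.66369959²·(1 − 0.08302112)·582.1/1529 = 0.15377741.
County 3: Wₕ = 0.33630041; term = 0.33630041²·(1 − 0.11283755)·1380/1053 = 0.13149482.
Sum = 0.28527223.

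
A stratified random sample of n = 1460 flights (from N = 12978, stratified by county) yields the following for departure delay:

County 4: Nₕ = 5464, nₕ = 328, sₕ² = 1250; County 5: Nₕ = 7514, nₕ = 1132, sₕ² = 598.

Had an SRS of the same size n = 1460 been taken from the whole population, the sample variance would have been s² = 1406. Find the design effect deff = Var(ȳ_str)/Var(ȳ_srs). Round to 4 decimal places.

Var(ȳ_str) = Σ Wₕ²(1−fₕ)sₕ²/nₕ with Wₕ = Nₕ/12978:
  County 4: (5464/12978)²·(1−328/5464)·1250/328 = 0.63497457
  County 5: (7514/12978)²·(1−1132/7514)·598/1132 = 0.15040671
  → Var(ȳ_str) = 0.78538128.
Var(ȳ_srs) = (1 − 1460/12978)·1406/1460 = 0.85467651.
deff = 0.78538128 / 0.85467651 = 0.9189.

0.9189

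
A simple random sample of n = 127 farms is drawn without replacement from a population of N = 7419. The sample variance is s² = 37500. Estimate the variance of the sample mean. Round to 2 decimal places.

290.22

Under SRS without replacement, Var(ȳ) = (1 − f)·s²/n with f = n/N = 127/7419 = 0.01711821.
Var(ȳ) = (1 − 0.01711821)·37500/127 = 0.98288179·295.27559 = 290.221.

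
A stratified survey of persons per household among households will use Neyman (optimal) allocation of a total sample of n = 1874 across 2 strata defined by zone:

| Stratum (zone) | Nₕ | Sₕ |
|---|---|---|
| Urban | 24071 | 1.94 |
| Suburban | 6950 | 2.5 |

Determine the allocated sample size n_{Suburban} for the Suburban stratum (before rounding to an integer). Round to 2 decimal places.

508.18

Neyman allocation: nₕ = n·NₕSₕ / Σⱼ NⱼSⱼ.
Σ NⱼSⱼ = 24071·1.94 + 6950·2.5 = 64072.74.
n_{Suburban} = 1874·6950·2.5 / 64072.74 = 508.18.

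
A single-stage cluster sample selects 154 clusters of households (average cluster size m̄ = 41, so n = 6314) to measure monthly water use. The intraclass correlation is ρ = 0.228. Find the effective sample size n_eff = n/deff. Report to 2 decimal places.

623.91

deff = 1 + (41 − 1)·0.228 = 1 + 9.12 = 10.12.
n_eff = 6314 / 10.12 = 623.91.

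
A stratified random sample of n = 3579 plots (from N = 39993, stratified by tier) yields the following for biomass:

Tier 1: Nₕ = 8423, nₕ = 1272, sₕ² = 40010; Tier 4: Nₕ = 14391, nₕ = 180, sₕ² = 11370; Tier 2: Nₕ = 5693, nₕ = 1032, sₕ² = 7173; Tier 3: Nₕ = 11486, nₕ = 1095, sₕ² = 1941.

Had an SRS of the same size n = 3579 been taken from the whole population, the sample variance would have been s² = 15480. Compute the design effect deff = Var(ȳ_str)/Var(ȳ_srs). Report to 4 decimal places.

Var(ȳ_str) = Σ Wₕ²(1−fₕ)sₕ²/nₕ with Wₕ = Nₕ/39993:
  Tier 1: (8423/39993)²·(1−1272/8423)·40010/1272 = 1.1845327
  Tier 4: (14391/39993)²·(1−180/14391)·11370/180 = 8.0767308
  Tier 2: (5693/39993)²·(1−1032/5693)·7173/1032 = 0.11531172
  Tier 3: (11486/39993)²·(1−1095/11486)·1941/1095 = 0.13227251
  → Var(ȳ_str) = 9.5088477.
Var(ȳ_srs) = (1 − 3579/39993)·15480/3579 = 3.9381628.
deff = 9.5088477 / 3.9381628 = 2.4145.

2.4145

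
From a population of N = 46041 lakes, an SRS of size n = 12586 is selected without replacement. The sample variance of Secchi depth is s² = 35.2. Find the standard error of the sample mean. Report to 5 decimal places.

Under SRS without replacement, Var(ȳ) = (1 − f)·s²/n with f = n/N = 12586/46041 = 0.27336504.
Var(ȳ) = (1 − 0.27336504)·35.2/12586 = 0.72663496·0.0027967583 = 0.0020322223.
SE(ȳ) = √(0.0020322223) = 0.04508.

0.04508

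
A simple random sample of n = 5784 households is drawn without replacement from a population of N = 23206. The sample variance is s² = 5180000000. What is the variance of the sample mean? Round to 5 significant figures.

Under SRS without replacement, Var(ȳ) = (1 − f)·s²/n with f = n/N = 5784/23206 = 0.24924588.
Var(ȳ) = (1 − 0.24924588)·5180000000/5784 = 0.75075412·895574 = 672355.86.

672360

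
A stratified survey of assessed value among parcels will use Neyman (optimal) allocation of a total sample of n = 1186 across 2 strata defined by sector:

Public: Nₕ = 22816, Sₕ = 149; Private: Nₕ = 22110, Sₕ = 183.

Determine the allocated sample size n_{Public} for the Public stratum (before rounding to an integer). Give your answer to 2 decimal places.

541.51

Neyman allocation: nₕ = n·NₕSₕ / Σⱼ NⱼSⱼ.
Σ NⱼSⱼ = 22816·149 + 22110·183 = 7.445714 × 10^6.
n_{Public} = 1186·22816·149 / (7.445714 × 10^6) = 541.51.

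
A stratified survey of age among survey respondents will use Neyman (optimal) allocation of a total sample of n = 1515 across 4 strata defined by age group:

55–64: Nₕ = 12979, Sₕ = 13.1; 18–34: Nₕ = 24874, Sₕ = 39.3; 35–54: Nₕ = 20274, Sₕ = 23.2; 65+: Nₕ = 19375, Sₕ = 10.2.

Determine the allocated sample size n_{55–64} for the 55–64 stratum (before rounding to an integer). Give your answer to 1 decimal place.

141.9

Neyman allocation: nₕ = n·NₕSₕ / Σⱼ NⱼSⱼ.
Σ NⱼSⱼ = 12979·13.1 + 24874·39.3 + 20274·23.2 + 19375·10.2 = 1.8155549 × 10^6.
n_{55–64} = 1515·12979·13.1 / (1.8155549 × 10^6) = 141.9.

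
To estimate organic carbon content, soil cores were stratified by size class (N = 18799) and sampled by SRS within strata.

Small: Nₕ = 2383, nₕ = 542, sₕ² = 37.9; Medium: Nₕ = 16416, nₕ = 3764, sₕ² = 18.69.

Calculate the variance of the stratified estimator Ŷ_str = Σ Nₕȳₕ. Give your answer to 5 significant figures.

1.3381 × 10^6

Var(Ŷ_str) = Σₕ Nₕ²(1 − fₕ)sₕ²/nₕ.
Small: 2383²·(1 − 542/2383)·37.9/542 = 306773.44.
Medium: 16416²·(1 − 3764/16416)·18.69/3764 = 1.0313028 × 10^6.
Sum = 1.3380762 × 10^6.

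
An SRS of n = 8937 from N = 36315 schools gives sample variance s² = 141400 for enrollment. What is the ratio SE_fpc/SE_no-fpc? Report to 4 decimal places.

f = n/N = 8937/36315 = 0.24609665.
SE_no-fpc = √(s²/n) = 3.9776707; SE_fpc = √((1−f)s²/n) = 3.4537163.
Ratio = √(1−f) = 0.86827608.

0.8683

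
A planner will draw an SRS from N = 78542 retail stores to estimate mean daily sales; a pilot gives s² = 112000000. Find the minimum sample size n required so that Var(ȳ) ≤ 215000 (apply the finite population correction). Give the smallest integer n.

Without fpc, n₀ = s²/D = 112000000/215000 = 520.9302.
With fpc, (1 − n/N)·s²/n ≤ D requires n ≥ n₀/(1 + n₀/N) = 520.9302/(1 + 520.9302/78542) = 517.4979.
Rounding up, n = 518.

518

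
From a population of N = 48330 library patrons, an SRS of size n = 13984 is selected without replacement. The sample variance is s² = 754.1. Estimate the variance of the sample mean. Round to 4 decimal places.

Under SRS without replacement, Var(ȳ) = (1 − f)·s²/n with f = n/N = 13984/48330 = 0.28934409.
Var(ȳ) = (1 − 0.28934409)·754.1/13984 = 0.71065591·0.053925915 = 0.03832277.

0.0383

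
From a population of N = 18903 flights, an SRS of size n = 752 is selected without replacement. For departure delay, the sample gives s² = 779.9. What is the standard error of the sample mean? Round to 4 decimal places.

Under SRS without replacement, Var(ȳ) = (1 − f)·s²/n with f = n/N = 752/18903 = 0.03978205.
Var(ȳ) = (1 − 0.03978205)·779.9/752 = 0.96021795·1.0371011 = 0.99584306.
SE(ȳ) = √(0.99584306) = 0.9979.

0.9979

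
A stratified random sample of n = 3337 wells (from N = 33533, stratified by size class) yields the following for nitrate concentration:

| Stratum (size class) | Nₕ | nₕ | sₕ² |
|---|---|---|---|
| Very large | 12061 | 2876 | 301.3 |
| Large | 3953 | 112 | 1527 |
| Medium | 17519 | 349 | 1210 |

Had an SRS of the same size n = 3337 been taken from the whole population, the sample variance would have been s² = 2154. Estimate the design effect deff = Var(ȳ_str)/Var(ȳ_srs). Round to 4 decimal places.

1.9301

Var(ȳ_str) = Σ Wₕ²(1−fₕ)sₕ²/nₕ with Wₕ = Nₕ/33533:
  Very large: (12061/33533)²·(1−2876/12061)·301.3/2876 = 0.010321146
  Large: (3953/33533)²·(1−112/3953)·1527/112 = 0.18409726
  Medium: (17519/33533)²·(1−349/17519)·1210/349 = 0.92745903
  → Var(ȳ_str) = 1.1218774.
Var(ȳ_srs) = (1 − 3337/33533)·2154/3337 = 0.58125473.
deff = 1.1218774 / 0.58125473 = 1.9301.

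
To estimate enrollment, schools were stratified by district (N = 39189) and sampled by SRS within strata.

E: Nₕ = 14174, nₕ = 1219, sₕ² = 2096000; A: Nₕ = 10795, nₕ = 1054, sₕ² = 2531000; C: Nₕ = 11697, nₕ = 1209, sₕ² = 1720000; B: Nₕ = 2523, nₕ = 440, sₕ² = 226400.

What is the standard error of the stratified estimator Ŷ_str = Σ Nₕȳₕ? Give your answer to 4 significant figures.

Var(Ŷ_str) = Σₕ Nₕ²(1 − fₕ)sₕ²/nₕ.
E: 14174²·(1 − 1219/14174)·2096000/1219 = 3.1573114 × 10^11.
A: 10795²·(1 − 1054/10795)·2531000/1054 = 2.525095 × 10^11.
C: 11697²·(1 − 1209/11697)·1720000/1209 = 1.7452969 × 10^11.
B: 2523²·(1 − 440/2523)·226400/440 = 2.7041468 × 10^9.
Sum = 7.4547448 × 10^11.
SE = √(7.4547448 × 10^11) = 863400.

863400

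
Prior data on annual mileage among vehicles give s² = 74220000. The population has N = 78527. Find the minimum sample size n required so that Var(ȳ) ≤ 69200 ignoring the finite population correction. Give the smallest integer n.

Without fpc, n₀ = s²/D = 74220000/69200 = 1072.5434.
Rounding up, n = 1073.

1073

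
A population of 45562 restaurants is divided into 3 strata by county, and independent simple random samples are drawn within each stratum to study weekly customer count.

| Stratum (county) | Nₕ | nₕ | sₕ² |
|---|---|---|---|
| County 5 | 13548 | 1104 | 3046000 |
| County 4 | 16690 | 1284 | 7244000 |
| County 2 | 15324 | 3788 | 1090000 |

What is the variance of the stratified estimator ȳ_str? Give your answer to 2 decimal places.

Var(ȳ_str) = Σₕ Wₕ²(1 − fₕ)sₕ²/nₕ with Wₕ = Nₕ/N, N = 45562.
County 5: Wₕ = 0.29735306; term = 0.29735306²·(1 − 0.08148804)·3046000/1104 = 224.07348.
County 4: Wₕ = 0.36631403; term = 0.36631403²·(1 − 0.07693229)·7244000/1284 = 698.80192.
County 2: Wₕ = 0.33633291; term = 0.33633291²·(1 − 0.24719394)·1090000/3788 = 24.504078.
Sum = 947.37948.

947.38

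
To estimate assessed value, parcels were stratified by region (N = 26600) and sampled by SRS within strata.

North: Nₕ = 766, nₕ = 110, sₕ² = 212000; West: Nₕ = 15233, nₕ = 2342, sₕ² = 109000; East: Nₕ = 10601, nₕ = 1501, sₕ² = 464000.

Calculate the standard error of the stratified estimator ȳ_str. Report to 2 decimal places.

7.51

Var(ȳ_str) = Σₕ Wₕ²(1 − fₕ)sₕ²/nₕ with Wₕ = Nₕ/N, N = 26600.
North: Wₕ = 0.02879699; term = 0.02879699²·(1 − 0.14360313)·212000/110 = 1.3687134.
West: Wₕ = 0.57266917; term = 0.57266917²·(1 − 0.15374516)·109000/2342 = 12.916605.
East: Wₕ = 0.39853383; term = 0.39853383²·(1 − 0.14159042)·464000/1501 = 42.146571.
Sum = 56.431889.
SE = √(56.431889) = 7.51.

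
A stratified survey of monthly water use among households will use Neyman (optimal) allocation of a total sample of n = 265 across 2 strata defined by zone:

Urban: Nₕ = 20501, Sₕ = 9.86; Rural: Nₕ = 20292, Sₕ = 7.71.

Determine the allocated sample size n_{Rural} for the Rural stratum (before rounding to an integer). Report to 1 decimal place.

Neyman allocation: nₕ = n·NₕSₕ / Σⱼ NⱼSⱼ.
Σ NⱼSⱼ = 20501·9.86 + 20292·7.71 = 358591.18.
n_{Rural} = 265·20292·7.71 / 358591.18 = 115.6.

115.6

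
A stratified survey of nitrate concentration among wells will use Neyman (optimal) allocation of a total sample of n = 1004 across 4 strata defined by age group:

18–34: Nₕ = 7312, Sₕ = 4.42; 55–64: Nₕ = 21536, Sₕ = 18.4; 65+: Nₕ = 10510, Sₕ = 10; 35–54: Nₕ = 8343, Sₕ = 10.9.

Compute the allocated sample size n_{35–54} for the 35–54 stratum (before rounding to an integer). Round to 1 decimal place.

146.2

Neyman allocation: nₕ = n·NₕSₕ / Σⱼ NⱼSⱼ.
Σ NⱼSⱼ = 7312·4.42 + 21536·18.4 + 10510·10 + 8343·10.9 = 624620.14.
n_{35–54} = 1004·8343·10.9 / 624620.14 = 146.2.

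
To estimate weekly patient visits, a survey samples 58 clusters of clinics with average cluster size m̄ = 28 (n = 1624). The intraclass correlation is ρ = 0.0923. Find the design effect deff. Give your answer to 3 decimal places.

deff = 1 + (28 − 1)·0.0923 = 1 + 2.4921 = 3.4921.

3.492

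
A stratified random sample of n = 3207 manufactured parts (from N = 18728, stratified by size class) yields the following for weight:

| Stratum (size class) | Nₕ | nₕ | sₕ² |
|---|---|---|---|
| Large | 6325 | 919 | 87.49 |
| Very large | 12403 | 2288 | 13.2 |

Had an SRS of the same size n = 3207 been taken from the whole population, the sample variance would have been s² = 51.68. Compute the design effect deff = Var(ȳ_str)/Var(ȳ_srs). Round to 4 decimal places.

0.8495

Var(ȳ_str) = Σ Wₕ²(1−fₕ)sₕ²/nₕ with Wₕ = Nₕ/18728:
  Large: (6325/18728)²·(1−919/6325)·87.49/919 = 0.0092810407
  Very large: (12403/18728)²·(1−2288/12403)·13.2/2288 = 0.0020636106
  → Var(ȳ_str) = 0.011344651.
Var(ȳ_srs) = (1 − 3207/18728)·51.68/3207 = 0.013355245.
deff = 0.011344651 / 0.013355245 = 0.8495.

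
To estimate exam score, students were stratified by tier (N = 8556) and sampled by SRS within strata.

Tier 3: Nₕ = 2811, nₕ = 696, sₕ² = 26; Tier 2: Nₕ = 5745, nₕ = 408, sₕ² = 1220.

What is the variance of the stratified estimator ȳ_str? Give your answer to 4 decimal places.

Var(ȳ_str) = Σₕ Wₕ²(1 − fₕ)sₕ²/nₕ with Wₕ = Nₕ/N, N = 8556.
Tier 3: Wₕ = 0.32854137; term = 0.32854137²·(1 − 0.24759872)·26/696 = 0.0030338477.
Tier 2: Wₕ = 0.67145863; term = 0.67145863²·(1 − 0.07101828)·1220/408 = 1.2524066.
Sum = 1.2554404.

1.2554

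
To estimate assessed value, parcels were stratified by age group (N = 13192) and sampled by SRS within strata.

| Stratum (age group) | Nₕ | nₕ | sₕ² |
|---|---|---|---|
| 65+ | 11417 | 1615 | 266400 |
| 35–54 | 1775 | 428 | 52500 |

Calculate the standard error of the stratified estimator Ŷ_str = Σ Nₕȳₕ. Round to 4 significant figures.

136900

Var(Ŷ_str) = Σₕ Nₕ²(1 − fₕ)sₕ²/nₕ.
65+: 11417²·(1 − 1615/11417)·266400/1615 = 1.845986 × 10^10.
35–54: 1775²·(1 − 428/1775)·52500/428 = 2.9327935 × 10^8.
Sum = 1.8753139 × 10^10.
SE = √(1.8753139 × 10^10) = 136900.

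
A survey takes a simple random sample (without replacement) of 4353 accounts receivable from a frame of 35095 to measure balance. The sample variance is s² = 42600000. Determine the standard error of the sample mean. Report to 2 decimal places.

92.59

Under SRS without replacement, Var(ȳ) = (1 − f)·s²/n with f = n/N = 4353/35095 = 0.12403476.
Var(ȳ) = (1 − 0.12403476)·42600000/4353 = 0.87596524·9786.3542 = 8572.5061.
SE(ȳ) = √(8572.5061) = 92.59.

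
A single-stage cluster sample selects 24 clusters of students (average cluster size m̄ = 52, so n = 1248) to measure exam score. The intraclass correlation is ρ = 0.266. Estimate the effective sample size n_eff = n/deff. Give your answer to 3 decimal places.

deff = 1 + (52 − 1)·0.266 = 1 + 13.566 = 14.566.
n_eff = 1248 / 14.566 = 85.679.

85.679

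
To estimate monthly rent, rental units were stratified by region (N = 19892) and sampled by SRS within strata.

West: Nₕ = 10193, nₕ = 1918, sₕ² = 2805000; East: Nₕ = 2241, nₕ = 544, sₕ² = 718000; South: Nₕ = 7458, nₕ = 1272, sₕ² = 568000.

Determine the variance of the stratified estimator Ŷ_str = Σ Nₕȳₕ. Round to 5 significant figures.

Var(Ŷ_str) = Σₕ Nₕ²(1 − fₕ)sₕ²/nₕ.
West: 10193²·(1 − 1918/10193)·2805000/1918 = 1.233543 × 10^11.
East: 2241²·(1 − 544/2241)·718000/544 = 5.0193704 × 10^9.
South: 7458²·(1 − 1272/7458)·568000/1272 = 2.0601247 × 10^10.
Sum = 1.4897492 × 10^11.

1.4897 × 10^11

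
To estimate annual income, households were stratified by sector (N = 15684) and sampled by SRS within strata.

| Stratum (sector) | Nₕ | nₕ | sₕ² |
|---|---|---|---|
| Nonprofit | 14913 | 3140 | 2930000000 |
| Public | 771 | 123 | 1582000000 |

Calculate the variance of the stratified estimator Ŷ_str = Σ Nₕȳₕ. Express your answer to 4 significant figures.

Var(Ŷ_str) = Σₕ Nₕ²(1 − fₕ)sₕ²/nₕ.
Nonprofit: 14913²·(1 − 3140/14913)·2930000000/3140 = 1.6382876 × 10^14.
Public: 771²·(1 − 123/771)·1582000000/123 = 6.4258525 × 10^12.
Sum = 1.7025461 × 10^14.

1.703 × 10^14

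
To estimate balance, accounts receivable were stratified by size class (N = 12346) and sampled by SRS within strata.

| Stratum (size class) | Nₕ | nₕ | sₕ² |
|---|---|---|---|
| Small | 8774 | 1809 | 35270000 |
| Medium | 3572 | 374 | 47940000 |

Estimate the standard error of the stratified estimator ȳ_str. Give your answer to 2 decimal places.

132.00

Var(ȳ_str) = Σₕ Wₕ²(1 − fₕ)sₕ²/nₕ with Wₕ = Nₕ/N, N = 12346.
Small: Wₕ = 0.71067552; term = 0.71067552²·(1 − 0.20617734)·35270000/1809 = 7816.8738.
Medium: Wₕ = 0.28932448; term = 0.28932448²·(1 − 0.10470325)·47940000/374 = 9606.4691.
Sum = 17423.343.
SE = √(17423.343) = 132.00.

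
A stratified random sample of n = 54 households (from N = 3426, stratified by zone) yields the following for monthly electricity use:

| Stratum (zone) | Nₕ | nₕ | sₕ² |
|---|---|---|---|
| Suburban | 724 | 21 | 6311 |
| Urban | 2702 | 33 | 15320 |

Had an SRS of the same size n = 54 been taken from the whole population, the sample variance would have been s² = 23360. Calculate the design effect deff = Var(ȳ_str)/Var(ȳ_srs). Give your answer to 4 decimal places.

Var(ȳ_str) = Σ Wₕ²(1−fₕ)sₕ²/nₕ with Wₕ = Nₕ/3426:
  Suburban: (724/3426)²·(1−21/724)·6311/21 = 13.03161
  Urban: (2702/3426)²·(1−33/2702)·15320/33 = 285.2358
  → Var(ȳ_str) = 298.26741.
Var(ȳ_srs) = (1 − 54/3426)·23360/54 = 425.77415.
deff = 298.26741 / 425.77415 = 0.7005.

0.7005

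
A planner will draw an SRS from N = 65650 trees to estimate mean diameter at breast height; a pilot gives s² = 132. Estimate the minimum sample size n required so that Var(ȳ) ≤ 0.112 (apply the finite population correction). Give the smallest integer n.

Without fpc, n₀ = s²/D = 132/0.112 = 1178.5714.
With fpc, (1 − n/N)·s²/n ≤ D requires n ≥ n₀/(1 + n₀/N) = 1178.5714/(1 + 1178.5714/65650) = 1157.7864.
Rounding up, n = 1158.

1158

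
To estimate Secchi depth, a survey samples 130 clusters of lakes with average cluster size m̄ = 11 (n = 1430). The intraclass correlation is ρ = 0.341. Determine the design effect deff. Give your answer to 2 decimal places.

deff = 1 + (11 − 1)·0.341 = 1 + 3.41 = 4.41.

4.41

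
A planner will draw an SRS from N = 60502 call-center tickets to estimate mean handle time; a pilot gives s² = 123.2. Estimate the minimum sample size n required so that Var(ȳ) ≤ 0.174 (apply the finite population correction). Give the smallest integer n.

Without fpc, n₀ = s²/D = 123.2/0.174 = 708.0460.
With fpc, (1 − n/N)·s²/n ≤ D requires n ≥ n₀/(1 + n₀/N) = 708.0460/(1 + 708.0460/60502) = 699.8557.
Rounding up, n = 700.

700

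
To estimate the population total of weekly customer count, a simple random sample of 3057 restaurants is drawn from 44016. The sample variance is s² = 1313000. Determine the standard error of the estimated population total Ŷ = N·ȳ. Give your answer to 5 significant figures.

879960

Var(Ŷ) = N²·Var(ȳ) = N²·(1 − n/N)·s²/n.
f = 3057/44016 = 0.06945202; Var(ȳ) = 0.93054798·1313000/3057 = 399.67599.
Var(Ŷ) = 44016² · 399.67599 = 7.7433556 × 10^11.
SE(Ŷ) = √(7.7433556 × 10^11) = 879960.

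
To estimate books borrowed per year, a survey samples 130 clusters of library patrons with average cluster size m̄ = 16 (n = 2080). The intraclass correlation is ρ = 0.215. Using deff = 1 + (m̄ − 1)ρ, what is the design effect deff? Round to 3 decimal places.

deff = 1 + (16 − 1)·0.215 = 1 + 3.225 = 4.225.

4.225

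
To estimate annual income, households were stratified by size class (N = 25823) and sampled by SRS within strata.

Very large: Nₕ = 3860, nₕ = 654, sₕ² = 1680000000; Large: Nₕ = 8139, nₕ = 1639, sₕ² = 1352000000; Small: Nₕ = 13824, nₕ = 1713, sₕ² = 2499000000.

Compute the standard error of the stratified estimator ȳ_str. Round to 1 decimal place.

Var(ȳ_str) = Σₕ Wₕ²(1 − fₕ)sₕ²/nₕ with Wₕ = Nₕ/N, N = 25823.
Very large: Wₕ = 0.14947915; term = 0.14947915²·(1 − 0.16943005)·1680000000/654 = 47672.614.
Large: Wₕ = 0.31518414; term = 0.31518414²·(1 − 0.20137609)·1352000000/1639 = 65443.837.
Small: Wₕ = 0.53533672; term = 0.53533672²·(1 − 0.12391493)·2499000000/1713 = 366276.65.
Sum = 479393.1.
SE = √(479393.1) = 692.4.

692.4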